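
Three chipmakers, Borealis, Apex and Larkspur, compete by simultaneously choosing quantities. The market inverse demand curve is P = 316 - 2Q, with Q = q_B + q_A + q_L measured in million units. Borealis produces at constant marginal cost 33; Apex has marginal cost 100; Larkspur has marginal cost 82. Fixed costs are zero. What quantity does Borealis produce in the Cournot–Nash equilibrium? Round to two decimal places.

49.88

Borealis's profit: π_B = (316 - 2Q)q_B - (33q_B). Setting ∂π_B/∂q_B = 0: 283 - 4q_B - 2(q_A + q_L) = 0.
Apex's profit: π_A = (316 - 2Q)q_A - (100q_A). Setting ∂π_A/∂q_A = 0: 216 - 4q_A - 2(q_B + q_L) = 0.
Larkspur's profit: π_L = (316 - 2Q)q_L - (82q_L). Setting ∂π_L/∂q_L = 0: 234 - 4q_L - 2(q_B + q_A) = 0.
Adding the 3 first-order conditions: 733 − 8Q = 0, so Q = 733/8.
Back-substituting: q_B = (283 − 733/4)/2 = 399/8, q_A = (216 − 733/4)/2 = 131/8, q_L = (234 − 733/4)/2 = 203/8.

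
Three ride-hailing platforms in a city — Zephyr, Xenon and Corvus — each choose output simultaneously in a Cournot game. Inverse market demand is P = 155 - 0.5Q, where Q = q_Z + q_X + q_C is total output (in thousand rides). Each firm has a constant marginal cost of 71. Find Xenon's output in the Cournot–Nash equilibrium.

A representative firm's profit is π_i = q_i(155 - 0.5Q) - 71q_i.
Setting ∂π_i/∂q_i = 0 with rivals' quantities fixed: 84 - q_i - (1/2)·Σ_{j≠i} q_j = 0.
With identical firms every q_j equals q_i, so Σ_{j≠i} q_j = 2q_i and 84 = 2q_i, giving q_i = 42.

42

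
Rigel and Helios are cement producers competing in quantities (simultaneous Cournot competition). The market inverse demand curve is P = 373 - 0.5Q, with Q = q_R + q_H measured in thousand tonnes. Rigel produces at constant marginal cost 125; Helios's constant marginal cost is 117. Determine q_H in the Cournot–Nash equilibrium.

Rigel's profit: π_R = (373 - 0.5Q)q_R - (125q_R). Setting ∂π_R/∂q_R = 0: 248 - q_R - (1/2)(q_H) = 0.
Helios's profit: π_H = (373 - 0.5Q)q_H - (117q_H). Setting ∂π_H/∂q_H = 0: 256 - q_H - (1/2)(q_R) = 0.
So q_R = (248 - (1/2)q_H) and q_H = (256 - (1/2)q_R).
Solving the pair: q_R = 160, q_H = 176.

176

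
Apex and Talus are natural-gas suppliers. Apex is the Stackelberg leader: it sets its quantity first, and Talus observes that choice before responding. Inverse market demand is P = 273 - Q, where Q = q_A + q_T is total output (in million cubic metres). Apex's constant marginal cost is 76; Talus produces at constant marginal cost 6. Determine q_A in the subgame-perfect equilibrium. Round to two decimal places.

The follower Talus best-responds to any q_A: π_T = (273 - Q)q_T - 6q_T.
Follower FOC: 267 - q_A - 2q_T = 0, so q_T(q_A) = (267 - q_A)/2.
The leader anticipates this reaction. Substituting into P = 273 - Q gives P = 279/2 - (1/2)q_A, so π_A = (279/2 - (1/2)q_A)q_A - 76q_A.
Leader FOC: 127/2 - q_A = 0, so q_A = 127/2.
Then q_T = (267 - 127/2)/2 = 407/4.

63.50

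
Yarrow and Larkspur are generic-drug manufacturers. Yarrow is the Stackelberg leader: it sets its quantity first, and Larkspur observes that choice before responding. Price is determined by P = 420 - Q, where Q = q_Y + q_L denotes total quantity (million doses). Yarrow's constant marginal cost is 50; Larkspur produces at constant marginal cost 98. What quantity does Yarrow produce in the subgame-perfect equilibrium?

The follower Larkspur best-responds to any q_Y: π_L = (420 - Q)q_L - 98q_L.
Follower FOC: 322 - q_Y - 2q_L = 0, so q_L(q_Y) = (322 - q_Y)/2.
Yarrow substitutes q_L(q_Y) into its own profit: π_Y = q_Y(420 - q_Y - (322 - q_Y)/2) - 50q_Y = (259 - (1/2)q_Y)q_Y - 50q_Y.
Maximising: ∂π_Y/∂q_Y = 209 - q_Y = 0, giving q_Y = 209.
Then q_L = (322 - 209)/2 = 113/2.

209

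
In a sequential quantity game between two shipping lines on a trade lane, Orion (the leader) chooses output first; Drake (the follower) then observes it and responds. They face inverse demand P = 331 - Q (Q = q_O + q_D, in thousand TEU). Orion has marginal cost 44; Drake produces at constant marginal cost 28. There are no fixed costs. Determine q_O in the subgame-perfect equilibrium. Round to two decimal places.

135.50

Solve by backward induction. Given q_O, the follower Drake maximises π_D = (331 - q_O - q_D)q_D - 28q_D.
Follower FOC: 303 - q_O - 2q_D = 0, so q_D(q_O) = (303 - q_O)/2.
The leader anticipates this reaction. Substituting into P = 331 - Q gives P = 359/2 - (1/2)q_O, so π_O = (359/2 - (1/2)q_O)q_O - 44q_O.
Leader FOC: 271/2 - q_O = 0, so q_O = 271/2.
Then q_D = (303 - 271/2)/2 = 335/4.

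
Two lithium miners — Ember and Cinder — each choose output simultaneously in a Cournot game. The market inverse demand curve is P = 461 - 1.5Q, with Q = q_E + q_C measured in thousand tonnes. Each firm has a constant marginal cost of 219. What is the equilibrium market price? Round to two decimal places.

299.67

A representative firm's profit is π_i = q_i(461 - 1.5Q) - 219q_i.
Setting ∂π_i/∂q_i = 0 with rivals' quantities fixed: 242 - 3q_i - (3/2)q_j = 0.
By symmetry each firm produces the same amount; substituting q_j = q_i yields q_i = 242/(9/2) = 484/9.
Total output Q = 968/9, so price P = 461 - (3/2)·(968/9) = 899/3.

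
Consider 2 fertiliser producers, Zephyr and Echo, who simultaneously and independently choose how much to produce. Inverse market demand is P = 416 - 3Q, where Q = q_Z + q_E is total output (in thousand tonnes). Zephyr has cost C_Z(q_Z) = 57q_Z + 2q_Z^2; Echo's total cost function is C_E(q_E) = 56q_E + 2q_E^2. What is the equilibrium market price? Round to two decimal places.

Zephyr's profit: π_Z = (416 - 3Q)q_Z - (57q_Z + 2q_Z²). Setting ∂π_Z/∂q_Z = 0: 359 - 10q_Z - 3(q_E) = 0.
Echo's first-order condition: 360 - 10q_E - 3(q_Z) = 0.
Rearranging gives the reaction functions q_Z = (359 - 3q_E)/10 and q_E = (360 - 3q_Z)/10.
Substituting one into the other gives q_Z = 27.5824 and q_E = 27.7253.
Total output Q = 719/13, so price P = 416 - 3·(719/13) = 250.0769.

250.08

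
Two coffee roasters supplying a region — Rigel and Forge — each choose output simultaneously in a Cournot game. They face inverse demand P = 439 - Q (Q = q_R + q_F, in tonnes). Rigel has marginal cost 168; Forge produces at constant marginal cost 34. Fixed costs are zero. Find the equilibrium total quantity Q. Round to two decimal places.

Rigel's profit: π_R = (439 - Q)q_R - (168q_R). Setting ∂π_R/∂q_R = 0: 271 - 2q_R - (q_F) = 0.
Forge's first-order condition: 405 - 2q_F - (q_R) = 0.
So q_R = (271 - q_F)/2 and q_F = (405 - q_R)/2.
Solving the pair: q_R = 137/3, q_F = 539/3.
Total output Q = 137/3 + 539/3 = 676/3.

225.33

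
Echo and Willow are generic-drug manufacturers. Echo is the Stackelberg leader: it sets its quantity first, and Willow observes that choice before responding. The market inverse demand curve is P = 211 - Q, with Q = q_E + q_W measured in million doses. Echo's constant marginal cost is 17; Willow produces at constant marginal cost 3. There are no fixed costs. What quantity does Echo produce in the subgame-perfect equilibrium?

The follower Willow best-responds to any q_E: π_W = (211 - Q)q_W - 3q_W.
Follower FOC: 208 - q_E - 2q_W = 0, so q_W(q_E) = (208 - q_E)/2.
The leader anticipates this reaction. Substituting into P = 211 - Q gives P = 107 - (1/2)q_E, so π_E = (107 - (1/2)q_E)q_E - 17q_E.
Leader FOC: 90 - q_E = 0, so q_E = 90.
Then q_W = (208 - 90)/2 = 59.

90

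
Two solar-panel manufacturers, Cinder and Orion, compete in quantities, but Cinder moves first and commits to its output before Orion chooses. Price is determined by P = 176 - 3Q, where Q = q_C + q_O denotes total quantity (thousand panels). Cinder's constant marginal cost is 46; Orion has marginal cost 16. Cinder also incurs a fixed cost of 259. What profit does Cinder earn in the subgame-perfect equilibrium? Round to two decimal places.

The follower Orion best-responds to any q_C: π_O = (176 - 3Q)q_O - 16q_O.
Follower FOC: 160 - 3q_C - 6q_O = 0, so q_O(q_C) = (160 - 3q_C)/6.
The leader anticipates this reaction. Substituting into P = 176 - 3Q gives P = 96 - (3/2)q_C, so π_C = (96 - (3/2)q_C)q_C - 46q_C.
The leader's first-order condition 50 - 3q_C = 0 yields q_C = 50/3.
Then q_O = (160 - 3·(50/3))/6 = 55/3.
Price P = 176 - 3·35 = 71.
Cinder's profit: (71 - 46)·(50/3) - 259 = 473/3.

157.67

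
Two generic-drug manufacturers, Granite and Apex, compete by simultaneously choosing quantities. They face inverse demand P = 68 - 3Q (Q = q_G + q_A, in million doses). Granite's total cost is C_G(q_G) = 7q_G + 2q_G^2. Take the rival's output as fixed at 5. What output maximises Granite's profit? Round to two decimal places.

With the rival's output fixed at 5, Granite's profit is π_G = (68 - 3·5 - 3q_G)q_G - (7q_G + 2q_G²) = (53 - 3q_G)q_G - (7q_G + 2q_G²).
∂π_G/∂q_G = 46 - 10q_G = 0, so q_G = 23/5.

4.60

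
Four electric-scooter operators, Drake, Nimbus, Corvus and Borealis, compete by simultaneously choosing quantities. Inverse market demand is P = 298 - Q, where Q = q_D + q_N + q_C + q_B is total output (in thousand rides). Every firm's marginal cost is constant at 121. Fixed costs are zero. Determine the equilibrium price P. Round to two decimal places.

Each firm earns π_i = (298 - Q)q_i - 121q_i.
First-order condition (treating rivals' output as given): 177 - 2q_i - Σ_{j≠i} q_j = 0.
With identical firms every q_j equals q_i, so Σ_{j≠i} q_j = 3q_i and 177 = 5q_i, giving q_i = 177/5.
Total output Q = 708/5, so price P = 298 - 708/5 = 782/5.

156.40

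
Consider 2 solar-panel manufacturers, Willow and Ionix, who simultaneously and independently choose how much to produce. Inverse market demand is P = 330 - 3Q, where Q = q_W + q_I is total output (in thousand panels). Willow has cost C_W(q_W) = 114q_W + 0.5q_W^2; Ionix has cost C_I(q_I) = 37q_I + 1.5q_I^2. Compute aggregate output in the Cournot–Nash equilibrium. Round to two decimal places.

Willow's profit: π_W = (330 - 3Q)q_W - (114q_W + (1/2)q_W²). Setting ∂π_W/∂q_W = 0: 216 - 7q_W - 3(q_I) = 0.
Ionix's profit: π_I = (330 - 3Q)q_I - (37q_I + (3/2)q_I²). Setting ∂π_I/∂q_I = 0: 293 - 9q_I - 3(q_W) = 0.
So q_W = (216 - 3q_I)/7 and q_I = (293 - 3q_W)/9.
Substituting one into the other gives q_W = 355/18 and q_I = 1403/54.
Total output Q = 355/18 + 1403/54 = 1234/27.

45.70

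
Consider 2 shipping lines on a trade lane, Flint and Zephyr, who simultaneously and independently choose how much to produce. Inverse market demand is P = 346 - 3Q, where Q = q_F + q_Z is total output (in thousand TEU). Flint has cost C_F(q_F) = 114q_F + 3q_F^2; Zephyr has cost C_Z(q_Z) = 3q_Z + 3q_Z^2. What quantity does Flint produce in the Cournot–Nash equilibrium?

Flint's profit: π_F = (346 - 3Q)q_F - (114q_F + 3q_F²). Setting ∂π_F/∂q_F = 0: 232 - 12q_F - 3(q_Z) = 0.
Zephyr's first-order condition: 343 - 12q_Z - 3(q_F) = 0.
So q_F = (232 - 3q_Z)/12 and q_Z = (343 - 3q_F)/12.
Substituting one into the other gives q_F = 13 and q_Z = 76/3.

13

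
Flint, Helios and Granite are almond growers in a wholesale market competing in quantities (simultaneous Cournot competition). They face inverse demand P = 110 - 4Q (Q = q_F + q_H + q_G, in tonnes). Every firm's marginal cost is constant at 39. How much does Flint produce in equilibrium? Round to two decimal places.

4.44

Each firm earns π_i = (110 - 4Q)q_i - 39q_i.
First-order condition (treating rivals' output as given): 71 - 8q_i - 4·Σ_{j≠i} q_j = 0.
By symmetry each firm produces the same amount; substituting Σ_{j≠i} q_j = 2q_i yields q_i = 71/16.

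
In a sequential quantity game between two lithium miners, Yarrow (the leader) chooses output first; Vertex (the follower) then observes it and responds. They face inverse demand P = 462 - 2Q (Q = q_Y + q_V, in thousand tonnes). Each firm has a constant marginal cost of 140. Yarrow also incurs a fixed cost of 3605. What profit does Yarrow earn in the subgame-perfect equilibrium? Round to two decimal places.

Solve by backward induction. Given q_Y, the follower Vertex maximises π_V = (462 - 2q_Y - 2q_V)q_V - 140q_V.
Follower FOC: 322 - 2q_Y - 4q_V = 0, so q_V(q_Y) = (322 - 2q_Y)/4.
Yarrow substitutes q_V(q_Y) into its own profit: π_Y = q_Y(462 - 2q_Y - (322 - 2q_Y)/2) - 140q_Y = (301 - q_Y)q_Y - 140q_Y.
Maximising: ∂π_Y/∂q_Y = 161 - 2q_Y = 0, giving q_Y = 161/2.
Then q_V = (322 - 2·(161/2))/4 = 161/4.
Price P = 462 - 2·(483/4) = 441/2.
Yarrow's profit: (441/2 - 140)·(161/2) - 3605 = 2875.2500.

2875.25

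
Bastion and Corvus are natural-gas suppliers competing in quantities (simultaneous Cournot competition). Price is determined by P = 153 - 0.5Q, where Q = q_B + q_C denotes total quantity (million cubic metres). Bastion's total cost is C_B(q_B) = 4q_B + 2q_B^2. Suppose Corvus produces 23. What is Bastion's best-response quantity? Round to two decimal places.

With the rival's output fixed at 23, Bastion's profit is π_B = (153 - (1/2)·23 - (1/2)q_B)q_B - (4q_B + 2q_B²) = (283/2 - (1/2)q_B)q_B - (4q_B + 2q_B²).
∂π_B/∂q_B = 275/2 - 5q_B = 0, so q_B = 55/2.

27.50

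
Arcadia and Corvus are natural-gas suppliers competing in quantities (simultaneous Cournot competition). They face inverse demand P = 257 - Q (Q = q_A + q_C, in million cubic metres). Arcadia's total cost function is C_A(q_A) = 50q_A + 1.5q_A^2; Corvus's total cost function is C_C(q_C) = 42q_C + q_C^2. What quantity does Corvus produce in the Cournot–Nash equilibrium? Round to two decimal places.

Arcadia's profit: π_A = (257 - Q)q_A - (50q_A + (3/2)q_A²). Setting ∂π_A/∂q_A = 0: 207 - 5q_A - (q_C) = 0.
Corvus's first-order condition: 215 - 4q_C - (q_A) = 0.
Rearranging gives the reaction functions q_A = (207 - q_C)/5 and q_C = (215 - q_A)/4.
Substituting one into the other gives q_A = 613/19 and q_C = 868/19.

45.68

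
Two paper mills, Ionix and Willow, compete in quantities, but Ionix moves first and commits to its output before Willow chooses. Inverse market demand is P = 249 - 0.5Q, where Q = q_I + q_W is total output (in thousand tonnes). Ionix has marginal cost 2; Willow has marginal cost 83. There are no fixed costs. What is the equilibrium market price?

84

The follower Willow best-responds to any q_I: π_W = (249 - 0.5Q)q_W - 83q_W.
Setting the follower's marginal profit to zero, 166 - (1/2)q_I - q_W = 0, i.e. q_W = (166 - (1/2)q_I).
The leader anticipates this reaction. Substituting into P = 249 - 0.5Q gives P = 166 - (1/4)q_I, so π_I = (166 - (1/4)q_I)q_I - 2q_I.
The leader's first-order condition 164 - (1/2)q_I = 0 yields q_I = 328.
Then q_W = (166 - (1/2)·328) = 2.
Total output Q = 330, so price P = 249 - (1/2)·330 = 84.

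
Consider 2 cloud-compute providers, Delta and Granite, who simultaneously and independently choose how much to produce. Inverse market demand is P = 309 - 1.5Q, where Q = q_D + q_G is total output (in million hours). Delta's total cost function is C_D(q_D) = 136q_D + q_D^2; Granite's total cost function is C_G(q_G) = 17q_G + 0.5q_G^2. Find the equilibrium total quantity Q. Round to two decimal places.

Delta's profit: π_D = (309 - 1.5Q)q_D - (136q_D + q_D²). Setting ∂π_D/∂q_D = 0: 173 - 5q_D - (3/2)(q_G) = 0.
Granite's profit: π_G = (309 - 1.5Q)q_G - (17q_G + (1/2)q_G²). Setting ∂π_G/∂q_G = 0: 292 - 4q_G - (3/2)(q_D) = 0.
So q_D = (173 - (3/2)q_G)/5 and q_G = (292 - (3/2)q_D)/4.
Solving the pair: q_D = 1016/71, q_G = 67.6338.
Total output Q = 1016/71 + 67.6338 = 81.9437.

81.94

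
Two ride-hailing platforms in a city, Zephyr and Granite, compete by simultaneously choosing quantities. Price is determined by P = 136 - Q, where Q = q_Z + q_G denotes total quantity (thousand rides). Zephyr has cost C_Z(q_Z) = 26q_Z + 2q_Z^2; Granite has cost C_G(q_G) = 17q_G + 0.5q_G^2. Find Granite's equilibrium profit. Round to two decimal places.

1893.51

Zephyr's profit: π_Z = (136 - Q)q_Z - (26q_Z + 2q_Z²). Setting ∂π_Z/∂q_Z = 0: 110 - 6q_Z - (q_G) = 0.
Granite's profit: π_G = (136 - Q)q_G - (17q_G + (1/2)q_G²). Setting ∂π_G/∂q_G = 0: 119 - 3q_G - (q_Z) = 0.
Rearranging gives the reaction functions q_Z = (110 - q_G)/6 and q_G = (119 - q_Z)/3.
Substituting one into the other gives q_Z = 211/17 and q_G = 604/17.
Price P = 136 - 815/17 = 1497/17.
Granite's profit: (1497/17)·(604/17) - 17·(604/17) - (1/2)(604/17)² = 1893.5087.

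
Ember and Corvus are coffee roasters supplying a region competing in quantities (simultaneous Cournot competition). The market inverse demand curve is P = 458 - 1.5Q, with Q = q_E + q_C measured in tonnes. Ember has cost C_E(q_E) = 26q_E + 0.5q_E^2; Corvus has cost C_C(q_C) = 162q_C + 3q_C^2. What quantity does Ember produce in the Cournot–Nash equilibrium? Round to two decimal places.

Ember's profit: π_E = (458 - 1.5Q)q_E - (26q_E + (1/2)q_E²). Setting ∂π_E/∂q_E = 0: 432 - 4q_E - (3/2)(q_C) = 0.
Corvus's profit: π_C = (458 - 1.5Q)q_C - (162q_C + 3q_C²). Setting ∂π_C/∂q_C = 0: 296 - 9q_C - (3/2)(q_E) = 0.
Best responses: q_E = (432 - (3/2)q_C)/4, q_C = (296 - (3/2)q_E)/9.
Substituting one into the other gives q_E = 102.0444 and q_C = 15.8815.

102.04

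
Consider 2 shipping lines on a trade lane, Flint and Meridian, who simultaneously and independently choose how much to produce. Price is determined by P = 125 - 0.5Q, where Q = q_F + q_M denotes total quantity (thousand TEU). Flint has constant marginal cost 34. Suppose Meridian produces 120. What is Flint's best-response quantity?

With the rival's output fixed at 120, Flint's profit is π_F = (125 - (1/2)·120 - (1/2)q_F)q_F - (34q_F) = (65 - (1/2)q_F)q_F - (34q_F).
∂π_F/∂q_F = 31 - q_F = 0, so q_F = 31.

31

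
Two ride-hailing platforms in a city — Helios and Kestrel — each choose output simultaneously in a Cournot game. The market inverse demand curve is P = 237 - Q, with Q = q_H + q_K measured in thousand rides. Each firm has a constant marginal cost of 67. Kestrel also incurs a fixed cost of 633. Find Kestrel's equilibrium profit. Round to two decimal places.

2578.11

A representative firm's profit is π_i = q_i(237 - Q) - 67q_i.
First-order condition (treating rivals' output as given): 170 - 2q_i - q_j = 0.
With identical firms every q_j equals q_i, so q_j = q_i and 170 = 3q_i, giving q_i = 170/3.
Price P = 237 - 340/3 = 371/3.
Kestrel's profit: (371/3 - 67)·(170/3) - 633 = 2578.1111.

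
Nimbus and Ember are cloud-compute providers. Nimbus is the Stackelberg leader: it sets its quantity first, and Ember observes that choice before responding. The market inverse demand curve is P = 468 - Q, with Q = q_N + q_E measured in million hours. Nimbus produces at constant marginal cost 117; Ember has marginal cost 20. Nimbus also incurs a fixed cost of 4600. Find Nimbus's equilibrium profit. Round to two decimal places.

Solve by backward induction. Given q_N, the follower Ember maximises π_E = (468 - q_N - q_E)q_E - 20q_E.
Follower FOC: 448 - q_N - 2q_E = 0, so q_E(q_N) = (448 - q_N)/2.
The leader anticipates this reaction. Substituting into P = 468 - Q gives P = 244 - (1/2)q_N, so π_N = (244 - (1/2)q_N)q_N - 117q_N.
The leader's first-order condition 127 - q_N = 0 yields q_N = 127.
Then q_E = (448 - 127)/2 = 321/2.
Price P = 468 - 575/2 = 361/2.
Nimbus's profit: (361/2 - 117)·127 - 4600 = 3464.5000.

3464.50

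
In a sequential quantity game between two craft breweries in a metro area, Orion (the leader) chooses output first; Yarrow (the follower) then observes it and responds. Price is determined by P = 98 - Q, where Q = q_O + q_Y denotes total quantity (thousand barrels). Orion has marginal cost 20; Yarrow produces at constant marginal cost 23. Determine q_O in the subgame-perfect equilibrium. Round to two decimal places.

The follower Yarrow best-responds to any q_O: π_Y = (98 - Q)q_Y - 23q_Y.
Follower FOC: 75 - q_O - 2q_Y = 0, so q_Y(q_O) = (75 - q_O)/2.
Orion substitutes q_Y(q_O) into its own profit: π_O = q_O(98 - q_O - (75 - q_O)/2) - 20q_O = (121/2 - (1/2)q_O)q_O - 20q_O.
Leader FOC: 81/2 - q_O = 0, so q_O = 81/2.
Then q_Y = (75 - 81/2)/2 = 69/4.

40.50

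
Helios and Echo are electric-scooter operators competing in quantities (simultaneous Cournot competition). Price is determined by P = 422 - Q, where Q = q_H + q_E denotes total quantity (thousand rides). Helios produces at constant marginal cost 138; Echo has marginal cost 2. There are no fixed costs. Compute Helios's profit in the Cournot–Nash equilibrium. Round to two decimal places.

Helios's profit: π_H = (422 - Q)q_H - (138q_H). Setting ∂π_H/∂q_H = 0: 284 - 2q_H - (q_E) = 0.
Echo's profit: π_E = (422 - Q)q_E - (2q_E). Setting ∂π_E/∂q_E = 0: 420 - 2q_E - (q_H) = 0.
Best responses: q_H = (284 - q_E)/2, q_E = (420 - q_H)/2.
Substituting one into the other gives q_H = 148/3 and q_E = 556/3.
Price P = 422 - 704/3 = 562/3.
Helios's profit: (562/3 - 138)·(148/3) = 2433.7778.

2433.78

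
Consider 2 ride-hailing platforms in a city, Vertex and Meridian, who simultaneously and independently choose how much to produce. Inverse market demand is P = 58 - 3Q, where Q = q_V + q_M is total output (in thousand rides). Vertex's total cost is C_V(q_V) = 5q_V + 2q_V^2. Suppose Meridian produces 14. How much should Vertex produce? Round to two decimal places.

1.10

With the rival's output fixed at 14, Vertex's profit is π_V = (58 - 3·14 - 3q_V)q_V - (5q_V + 2q_V²) = (16 - 3q_V)q_V - (5q_V + 2q_V²).
∂π_V/∂q_V = 11 - 10q_V = 0, so q_V = 11/10.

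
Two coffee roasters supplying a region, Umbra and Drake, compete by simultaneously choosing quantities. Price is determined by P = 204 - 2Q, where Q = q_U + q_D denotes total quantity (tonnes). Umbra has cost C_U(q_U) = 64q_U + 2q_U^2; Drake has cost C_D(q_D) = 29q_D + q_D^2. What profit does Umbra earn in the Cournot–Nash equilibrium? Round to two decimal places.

496.07

Umbra's profit: π_U = (204 - 2Q)q_U - (64q_U + 2q_U²). Setting ∂π_U/∂q_U = 0: 140 - 8q_U - 2(q_D) = 0.
Drake's profit: π_D = (204 - 2Q)q_D - (29q_D + q_D²). Setting ∂π_D/∂q_D = 0: 175 - 6q_D - 2(q_U) = 0.
So q_U = (140 - 2q_D)/8 and q_D = (175 - 2q_U)/6.
Substituting one into the other gives q_U = 245/22 and q_D = 280/11.
Price P = 204 - 2·(805/22) = 1439/11.
Umbra's profit: (1439/11)·(245/22) - 64·(245/22) - 2(245/22)² = 496.0744.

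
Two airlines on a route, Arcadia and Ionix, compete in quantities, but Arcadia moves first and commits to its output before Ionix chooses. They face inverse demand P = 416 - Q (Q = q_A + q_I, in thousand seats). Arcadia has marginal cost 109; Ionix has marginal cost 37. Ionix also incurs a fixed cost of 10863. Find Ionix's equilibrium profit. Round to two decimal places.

6232.56

The follower Ionix best-responds to any q_A: π_I = (416 - Q)q_I - 37q_I.
Setting the follower's marginal profit to zero, 379 - q_A - 2q_I = 0, i.e. q_I = (379 - q_A)/2.
The leader anticipates this reaction. Substituting into P = 416 - Q gives P = 453/2 - (1/2)q_A, so π_A = (453/2 - (1/2)q_A)q_A - 109q_A.
Leader FOC: 235/2 - q_A = 0, so q_A = 235/2.
Then q_I = (379 - 235/2)/2 = 523/4.
Price P = 416 - 993/4 = 671/4.
Ionix's profit: (671/4 - 37)·(523/4) - 10863 = 6232.5625.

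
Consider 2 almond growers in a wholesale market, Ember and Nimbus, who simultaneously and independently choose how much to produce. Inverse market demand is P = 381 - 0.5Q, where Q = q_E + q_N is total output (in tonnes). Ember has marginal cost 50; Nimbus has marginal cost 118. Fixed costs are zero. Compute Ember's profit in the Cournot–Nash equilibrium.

Ember's profit: π_E = (381 - 0.5Q)q_E - (50q_E). Setting ∂π_E/∂q_E = 0: 331 - q_E - (1/2)(q_N) = 0.
Nimbus's profit: π_N = (381 - 0.5Q)q_N - (118q_N). Setting ∂π_N/∂q_N = 0: 263 - q_N - (1/2)(q_E) = 0.
Best responses: q_E = (331 - (1/2)q_N), q_N = (263 - (1/2)q_E).
Substituting one into the other gives q_E = 266 and q_N = 130.
Price P = 381 - (1/2)·396 = 183.
Ember's profit: (183 - 50)·266 = 35378.

35378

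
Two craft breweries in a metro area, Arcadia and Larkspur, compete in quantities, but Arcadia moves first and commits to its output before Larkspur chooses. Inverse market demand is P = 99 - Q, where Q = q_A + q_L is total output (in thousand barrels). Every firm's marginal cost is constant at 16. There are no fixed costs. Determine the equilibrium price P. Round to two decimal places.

36.75

The follower Larkspur best-responds to any q_A: π_L = (99 - Q)q_L - 16q_L.
Setting the follower's marginal profit to zero, 83 - q_A - 2q_L = 0, i.e. q_L = (83 - q_A)/2.
The leader anticipates this reaction. Substituting into P = 99 - Q gives P = 115/2 - (1/2)q_A, so π_A = (115/2 - (1/2)q_A)q_A - 16q_A.
The leader's first-order condition 83/2 - q_A = 0 yields q_A = 83/2.
Then q_L = (83 - 83/2)/2 = 83/4.
Total output Q = 249/4, so price P = 99 - 249/4 = 147/4.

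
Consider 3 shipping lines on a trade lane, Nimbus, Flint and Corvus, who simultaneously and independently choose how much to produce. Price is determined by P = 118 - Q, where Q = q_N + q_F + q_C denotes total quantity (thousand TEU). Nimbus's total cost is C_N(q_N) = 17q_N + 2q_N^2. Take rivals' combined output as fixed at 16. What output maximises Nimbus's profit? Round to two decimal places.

With rivals' combined output fixed at 16, Nimbus's profit is π_N = (118 - 16 - q_N)q_N - (17q_N + 2q_N²) = (102 - q_N)q_N - (17q_N + 2q_N²).
∂π_N/∂q_N = 85 - 6q_N = 0, so q_N = 85/6.

14.17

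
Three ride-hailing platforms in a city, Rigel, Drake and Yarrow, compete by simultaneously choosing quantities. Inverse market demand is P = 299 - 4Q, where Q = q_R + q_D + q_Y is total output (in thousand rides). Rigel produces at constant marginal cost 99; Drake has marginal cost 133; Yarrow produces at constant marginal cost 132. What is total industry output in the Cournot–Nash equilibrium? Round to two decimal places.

33.31

Rigel's profit: π_R = (299 - 4Q)q_R - (99q_R). Setting ∂π_R/∂q_R = 0: 200 - 8q_R - 4(q_D + q_Y) = 0.
Drake's first-order condition: 166 - 8q_D - 4(q_R + q_Y) = 0.
Yarrow's profit: π_Y = (299 - 4Q)q_Y - (132q_Y). Setting ∂π_Y/∂q_Y = 0: 167 - 8q_Y - 4(q_R + q_D) = 0.
Adding the 3 first-order conditions: 533 − 16Q = 0, so Q = 533/16.
Back-substituting: q_R = (200 − 533/4)/4 = 267/16, q_D = (166 − 533/4)/4 = 131/16, q_Y = (167 − 533/4)/4 = 135/16.
Total output Q = 267/16 + 131/16 + 135/16 = 533/16.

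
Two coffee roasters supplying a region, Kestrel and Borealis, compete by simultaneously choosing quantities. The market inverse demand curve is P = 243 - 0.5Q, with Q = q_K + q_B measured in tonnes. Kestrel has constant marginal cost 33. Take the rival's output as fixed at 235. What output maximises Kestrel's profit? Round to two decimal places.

With the rival's output fixed at 235, Kestrel's profit is π_K = (243 - (1/2)·235 - (1/2)q_K)q_K - (33q_K) = (251/2 - (1/2)q_K)q_K - (33q_K).
∂π_K/∂q_K = 185/2 - q_K = 0, so q_K = 185/2.

92.50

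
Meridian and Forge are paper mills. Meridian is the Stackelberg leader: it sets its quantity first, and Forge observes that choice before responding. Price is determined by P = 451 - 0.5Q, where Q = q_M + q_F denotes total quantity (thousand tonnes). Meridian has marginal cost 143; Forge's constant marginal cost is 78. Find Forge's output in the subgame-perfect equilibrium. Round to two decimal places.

251.50

Solve by backward induction. Given q_M, the follower Forge maximises π_F = (451 - (1/2)q_M - (1/2)q_F)q_F - 78q_F.
Follower FOC: 373 - (1/2)q_M - q_F = 0, so q_F(q_M) = (373 - (1/2)q_M).
Meridian substitutes q_F(q_M) into its own profit: π_M = q_M(451 - (1/2)q_M - (373 - (1/2)q_M)/2) - 143q_M = (529/2 - (1/4)q_M)q_M - 143q_M.
The leader's first-order condition 243/2 - (1/2)q_M = 0 yields q_M = 243.
Then q_F = (373 - (1/2)·243) = 503/2.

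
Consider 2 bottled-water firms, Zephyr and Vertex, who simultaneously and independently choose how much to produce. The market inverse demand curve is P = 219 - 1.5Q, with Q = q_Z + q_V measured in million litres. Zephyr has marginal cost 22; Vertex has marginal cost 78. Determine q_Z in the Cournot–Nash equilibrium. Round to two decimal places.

Zephyr's profit: π_Z = (219 - 1.5Q)q_Z - (22q_Z). Setting ∂π_Z/∂q_Z = 0: 197 - 3q_Z - (3/2)(q_V) = 0.
Vertex's profit: π_V = (219 - 1.5Q)q_V - (78q_V). Setting ∂π_V/∂q_V = 0: 141 - 3q_V - (3/2)(q_Z) = 0.
Best responses: q_Z = (197 - (3/2)q_V)/3, q_V = (141 - (3/2)q_Z)/3.
Solving the pair: q_Z = 506/9, q_V = 170/9.

56.22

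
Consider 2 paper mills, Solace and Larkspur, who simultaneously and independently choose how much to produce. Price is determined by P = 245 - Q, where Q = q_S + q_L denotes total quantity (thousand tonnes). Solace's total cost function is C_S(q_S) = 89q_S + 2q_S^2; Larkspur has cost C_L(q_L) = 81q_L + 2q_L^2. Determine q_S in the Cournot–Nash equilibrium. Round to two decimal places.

Solace's profit: π_S = (245 - Q)q_S - (89q_S + 2q_S²). Setting ∂π_S/∂q_S = 0: 156 - 6q_S - (q_L) = 0.
Larkspur's profit: π_L = (245 - Q)q_L - (81q_L + 2q_L²). Setting ∂π_L/∂q_L = 0: 164 - 6q_L - (q_S) = 0.
So q_S = (156 - q_L)/6 and q_L = (164 - q_S)/6.
Solving the pair: q_S = 772/35, q_L = 828/35.

22.06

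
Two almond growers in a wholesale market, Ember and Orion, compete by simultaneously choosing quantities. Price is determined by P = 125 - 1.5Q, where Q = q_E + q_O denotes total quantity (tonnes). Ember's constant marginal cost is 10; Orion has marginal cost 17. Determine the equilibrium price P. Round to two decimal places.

Ember's profit: π_E = (125 - 1.5Q)q_E - (10q_E). Setting ∂π_E/∂q_E = 0: 115 - 3q_E - (3/2)(q_O) = 0.
Orion's first-order condition: 108 - 3q_O - (3/2)(q_E) = 0.
Best responses: q_E = (115 - (3/2)q_O)/3, q_O = (108 - (3/2)q_E)/3.
Solving the pair: q_E = 244/9, q_O = 202/9.
Total output Q = 446/9, so price P = 125 - (3/2)·(446/9) = 152/3.

50.67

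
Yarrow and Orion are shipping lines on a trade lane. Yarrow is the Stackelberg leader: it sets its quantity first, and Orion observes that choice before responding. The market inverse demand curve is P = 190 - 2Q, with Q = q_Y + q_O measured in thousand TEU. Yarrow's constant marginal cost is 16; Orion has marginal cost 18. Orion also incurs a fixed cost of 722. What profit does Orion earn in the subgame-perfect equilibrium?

160

Solve by backward induction. Given q_Y, the follower Orion maximises π_O = (190 - 2q_Y - 2q_O)q_O - 18q_O.
∂π_O/∂q_O = 172 - 2q_Y - 4q_O = 0 gives the reaction function q_O = (172 - 2q_Y)/4.
The leader anticipates this reaction. Substituting into P = 190 - 2Q gives P = 104 - q_Y, so π_Y = (104 - q_Y)q_Y - 16q_Y.
The leader's first-order condition 88 - 2q_Y = 0 yields q_Y = 44.
Then q_O = (172 - 2·44)/4 = 21.
Price P = 190 - 2·65 = 60.
Orion's profit: (60 - 18)·21 - 722 = 160.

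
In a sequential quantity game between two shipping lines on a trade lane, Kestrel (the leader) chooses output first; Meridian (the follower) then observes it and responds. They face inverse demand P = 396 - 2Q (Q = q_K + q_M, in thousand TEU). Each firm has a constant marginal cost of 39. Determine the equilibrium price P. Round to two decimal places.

The follower Meridian best-responds to any q_K: π_M = (396 - 2Q)q_M - 39q_M.
Setting the follower's marginal profit to zero, 357 - 2q_K - 4q_M = 0, i.e. q_M = (357 - 2q_K)/4.
Kestrel substitutes q_M(q_K) into its own profit: π_K = q_K(396 - 2q_K - (357 - 2q_K)/2) - 39q_K = (435/2 - q_K)q_K - 39q_K.
Leader FOC: 357/2 - 2q_K = 0, so q_K = 357/4.
Then q_M = (357 - 2·(357/4))/4 = 357/8.
Total output Q = 1071/8, so price P = 396 - 2·(1071/8) = 513/4.

128.25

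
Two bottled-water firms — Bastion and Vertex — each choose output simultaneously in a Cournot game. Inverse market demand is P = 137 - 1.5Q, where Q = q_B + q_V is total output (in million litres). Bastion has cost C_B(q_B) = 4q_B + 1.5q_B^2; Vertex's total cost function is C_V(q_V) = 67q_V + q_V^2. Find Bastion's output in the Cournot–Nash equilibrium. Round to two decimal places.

Bastion's profit: π_B = (137 - 1.5Q)q_B - (4q_B + (3/2)q_B²). Setting ∂π_B/∂q_B = 0: 133 - 6q_B - (3/2)(q_V) = 0.
Vertex's first-order condition: 70 - 5q_V - (3/2)(q_B) = 0.
So q_B = (133 - (3/2)q_V)/6 and q_V = (70 - (3/2)q_B)/5.
Substituting one into the other gives q_B = 20.1802 and q_V = 294/37.

20.18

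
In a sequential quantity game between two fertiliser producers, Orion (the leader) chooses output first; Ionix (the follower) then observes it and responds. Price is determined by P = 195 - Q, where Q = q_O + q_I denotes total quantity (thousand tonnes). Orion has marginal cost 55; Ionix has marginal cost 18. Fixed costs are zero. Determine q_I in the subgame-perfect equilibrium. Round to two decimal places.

62.75

Solve by backward induction. Given q_O, the follower Ionix maximises π_I = (195 - q_O - q_I)q_I - 18q_I.
Setting the follower's marginal profit to zero, 177 - q_O - 2q_I = 0, i.e. q_I = (177 - q_O)/2.
Orion substitutes q_I(q_O) into its own profit: π_O = q_O(195 - q_O - (177 - q_O)/2) - 55q_O = (213/2 - (1/2)q_O)q_O - 55q_O.
Leader FOC: 103/2 - q_O = 0, so q_O = 103/2.
Then q_I = (177 - 103/2)/2 = 251/4.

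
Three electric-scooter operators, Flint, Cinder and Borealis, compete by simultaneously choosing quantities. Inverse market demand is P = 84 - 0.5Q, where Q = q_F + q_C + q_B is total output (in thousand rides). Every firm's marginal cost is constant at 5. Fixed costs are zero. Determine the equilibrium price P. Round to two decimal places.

24.75

Each firm earns π_i = (84 - 0.5Q)q_i - 5q_i.
Setting ∂π_i/∂q_i = 0 with rivals' quantities fixed: 79 - q_i - (1/2)·Σ_{j≠i} q_j = 0.
With identical firms every q_j equals q_i, so Σ_{j≠i} q_j = 2q_i and 79 = 2q_i, giving q_i = 79/2.
Total output Q = 237/2, so price P = 84 - (1/2)·(237/2) = 99/4.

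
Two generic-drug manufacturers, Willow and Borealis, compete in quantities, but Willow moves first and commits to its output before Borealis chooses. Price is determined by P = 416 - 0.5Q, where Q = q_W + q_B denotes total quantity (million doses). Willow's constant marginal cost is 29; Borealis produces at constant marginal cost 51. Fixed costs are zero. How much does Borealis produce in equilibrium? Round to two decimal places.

The follower Borealis best-responds to any q_W: π_B = (416 - 0.5Q)q_B - 51q_B.
Setting the follower's marginal profit to zero, 365 - (1/2)q_W - q_B = 0, i.e. q_B = (365 - (1/2)q_W).
Willow substitutes q_B(q_W) into its own profit: π_W = q_W(416 - (1/2)q_W - (365 - (1/2)q_W)/2) - 29q_W = (467/2 - (1/4)q_W)q_W - 29q_W.
Leader FOC: 409/2 - (1/2)q_W = 0, so q_W = 409.
Then q_B = (365 - (1/2)·409) = 321/2.

160.50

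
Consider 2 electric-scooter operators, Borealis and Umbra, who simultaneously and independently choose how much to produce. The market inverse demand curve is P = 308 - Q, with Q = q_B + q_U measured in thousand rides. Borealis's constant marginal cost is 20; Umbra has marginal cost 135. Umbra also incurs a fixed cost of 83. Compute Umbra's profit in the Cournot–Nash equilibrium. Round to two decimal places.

Borealis's profit: π_B = (308 - Q)q_B - (20q_B). Setting ∂π_B/∂q_B = 0: 288 - 2q_B - (q_U) = 0.
Umbra's profit: π_U = (308 - Q)q_U - (135q_U). Setting ∂π_U/∂q_U = 0: 173 - 2q_U - (q_B) = 0.
Best responses: q_B = (288 - q_U)/2, q_U = (173 - q_B)/2.
Solving the pair: q_B = 403/3, q_U = 58/3.
Price P = 308 - 461/3 = 463/3.
Umbra's profit: (463/3 - 135)·(58/3) - 83 = 290.7778.

290.78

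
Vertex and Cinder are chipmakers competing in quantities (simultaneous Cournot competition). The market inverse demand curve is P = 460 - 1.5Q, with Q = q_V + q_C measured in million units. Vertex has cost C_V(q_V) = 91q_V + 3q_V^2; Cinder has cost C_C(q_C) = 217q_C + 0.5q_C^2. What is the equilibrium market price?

338

Vertex's profit: π_V = (460 - 1.5Q)q_V - (91q_V + 3q_V²). Setting ∂π_V/∂q_V = 0: 369 - 9q_V - (3/2)(q_C) = 0.
Cinder's profit: π_C = (460 - 1.5Q)q_C - (217q_C + (1/2)q_C²). Setting ∂π_C/∂q_C = 0: 243 - 4q_C - (3/2)(q_V) = 0.
So q_V = (369 - (3/2)q_C)/9 and q_C = (243 - (3/2)q_V)/4.
Substituting one into the other gives q_V = 494/15 and q_C = 242/5.
Total output Q = 244/3, so price P = 460 - (3/2)·(244/3) = 338.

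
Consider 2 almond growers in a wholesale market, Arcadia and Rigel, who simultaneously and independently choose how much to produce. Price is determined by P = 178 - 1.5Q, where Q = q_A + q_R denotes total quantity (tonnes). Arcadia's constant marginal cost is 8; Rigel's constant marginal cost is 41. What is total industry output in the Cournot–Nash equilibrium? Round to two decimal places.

68.22

Arcadia's profit: π_A = (178 - 1.5Q)q_A - (8q_A). Setting ∂π_A/∂q_A = 0: 170 - 3q_A - (3/2)(q_R) = 0.
Rigel's profit: π_R = (178 - 1.5Q)q_R - (41q_R). Setting ∂π_R/∂q_R = 0: 137 - 3q_R - (3/2)(q_A) = 0.
So q_A = (170 - (3/2)q_R)/3 and q_R = (137 - (3/2)q_A)/3.
Solving the pair: q_A = 406/9, q_R = 208/9.
Total output Q = 406/9 + 208/9 = 614/9.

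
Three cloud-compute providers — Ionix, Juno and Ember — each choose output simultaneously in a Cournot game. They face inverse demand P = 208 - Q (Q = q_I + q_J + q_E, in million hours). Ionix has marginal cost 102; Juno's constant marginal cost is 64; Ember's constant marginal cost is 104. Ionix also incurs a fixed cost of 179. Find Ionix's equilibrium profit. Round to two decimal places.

Ionix's profit: π_I = (208 - Q)q_I - (102q_I). Setting ∂π_I/∂q_I = 0: 106 - 2q_I - (q_J + q_E) = 0.
Juno's profit: π_J = (208 - Q)q_J - (64q_J). Setting ∂π_J/∂q_J = 0: 144 - 2q_J - (q_I + q_E) = 0.
Ember's first-order condition: 104 - 2q_E - (q_I + q_J) = 0.
Summing all 3 equations gives 354 − 4Q = 0, hence Q = 177/2.
Back-substituting: q_I = (106 − 177/2) = 35/2, q_J = (144 − 177/2) = 111/2, q_E = (104 − 177/2) = 31/2.
Price P = 208 - 177/2 = 239/2.
Ionix's profit: (239/2 - 102)·(35/2) - 179 = 509/4.

127.25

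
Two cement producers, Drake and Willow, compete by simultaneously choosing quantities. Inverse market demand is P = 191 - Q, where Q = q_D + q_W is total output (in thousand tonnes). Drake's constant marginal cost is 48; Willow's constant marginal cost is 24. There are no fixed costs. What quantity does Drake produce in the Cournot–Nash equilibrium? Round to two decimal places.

39.67

Drake's profit: π_D = (191 - Q)q_D - (48q_D). Setting ∂π_D/∂q_D = 0: 143 - 2q_D - (q_W) = 0.
Willow's first-order condition: 167 - 2q_W - (q_D) = 0.
Rearranging gives the reaction functions q_D = (143 - q_W)/2 and q_W = (167 - q_D)/2.
Solving the pair: q_D = 119/3, q_W = 191/3.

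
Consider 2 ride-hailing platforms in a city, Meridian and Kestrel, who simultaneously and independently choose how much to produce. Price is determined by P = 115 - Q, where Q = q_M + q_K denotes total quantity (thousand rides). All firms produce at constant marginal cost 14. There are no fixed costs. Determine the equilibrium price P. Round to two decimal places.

A representative firm's profit is π_i = q_i(115 - Q) - 14q_i.
First-order condition (treating rivals' output as given): 101 - 2q_i - q_j = 0.
By symmetry each firm produces the same amount; substituting q_j = q_i yields q_i = 101/3.
Total output Q = 202/3, so price P = 115 - 202/3 = 143/3.

47.67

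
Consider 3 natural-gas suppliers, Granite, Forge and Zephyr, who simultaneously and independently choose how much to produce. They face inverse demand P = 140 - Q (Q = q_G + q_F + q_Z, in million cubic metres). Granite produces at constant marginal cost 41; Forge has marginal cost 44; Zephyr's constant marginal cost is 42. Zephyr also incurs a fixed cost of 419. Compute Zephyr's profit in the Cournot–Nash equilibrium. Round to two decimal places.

Granite's profit: π_G = (140 - Q)q_G - (41q_G). Setting ∂π_G/∂q_G = 0: 99 - 2q_G - (q_F + q_Z) = 0.
Forge's profit: π_F = (140 - Q)q_F - (44q_F). Setting ∂π_F/∂q_F = 0: 96 - 2q_F - (q_G + q_Z) = 0.
Zephyr's first-order condition: 98 - 2q_Z - (q_G + q_F) = 0.
Summing all 3 equations gives 293 − 4Q = 0, hence Q = 293/4.
Back-substituting: q_G = (99 − 293/4) = 103/4, q_F = (96 − 293/4) = 91/4, q_Z = (98 − 293/4) = 99/4.
Price P = 140 - 293/4 = 267/4.
Zephyr's profit: (267/4 - 42)·(99/4) - 419 = 193.5625.

193.56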